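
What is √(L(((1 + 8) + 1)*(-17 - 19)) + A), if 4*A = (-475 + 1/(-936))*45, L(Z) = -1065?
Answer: I*√69317170/104 ≈ 80.055*I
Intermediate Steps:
A = -2223005/416 (A = ((-475 + 1/(-936))*45)/4 = ((-475 - 1/936)*45)/4 = (-444601/936*45)/4 = (¼)*(-2223005/104) = -2223005/416 ≈ -5343.8)
√(L(((1 + 8) + 1)*(-17 - 19)) + A) = √(-1065 - 2223005/416) = √(-2666045/416) = I*√69317170/104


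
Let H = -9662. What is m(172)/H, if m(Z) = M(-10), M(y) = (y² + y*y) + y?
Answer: -95/4831 ≈ -0.019665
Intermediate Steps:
M(y) = y + 2*y² (M(y) = (y² + y²) + y = 2*y² + y = y + 2*y²)
m(Z) = 190 (m(Z) = -10*(1 + 2*(-10)) = -10*(1 - 20) = -10*(-19) = 190)
m(172)/H = 190/(-9662) = 190*(-1/9662) = -95/4831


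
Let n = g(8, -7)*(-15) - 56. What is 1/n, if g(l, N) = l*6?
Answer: -1/776 ≈ -0.0012887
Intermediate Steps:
g(l, N) = 6*l
n = -776 (n = (6*8)*(-15) - 56 = 48*(-15) - 56 = -720 - 56 = -776)
1/n = 1/(-776) = -1/776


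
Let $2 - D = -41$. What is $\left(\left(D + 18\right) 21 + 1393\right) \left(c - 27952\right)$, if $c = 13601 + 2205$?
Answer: $-32478404$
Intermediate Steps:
$D = 43$ ($D = 2 - -41 = 2 + 41 = 43$)
$c = 15806$
$\left(\left(D + 18\right) 21 + 1393\right) \left(c - 27952\right) = \left(\left(43 + 18\right) 21 + 1393\right) \left(15806 - 27952\right) = \left(61 \cdot 21 + 1393\right) \left(-12146\right) = \left(1281 + 1393\right) \left(-12146\right) = 2674 \left(-12146\right) = -32478404$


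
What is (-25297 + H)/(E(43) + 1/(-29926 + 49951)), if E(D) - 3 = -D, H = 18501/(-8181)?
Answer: 153505166350/242702697 ≈ 632.48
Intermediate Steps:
H = -6167/2727 (H = 18501*(-1/8181) = -6167/2727 ≈ -2.2615)
E(D) = 3 - D
(-25297 + H)/(E(43) + 1/(-29926 + 49951)) = (-25297 - 6167/2727)/((3 - 1*43) + 1/(-29926 + 49951)) = -68991086/(2727*((3 - 43) + 1/20025)) = -68991086/(2727*(-40 + 1/20025)) = -68991086/(2727*(-800999/20025)) = -68991086/2727*(-20025/800999) = 153505166350/242702697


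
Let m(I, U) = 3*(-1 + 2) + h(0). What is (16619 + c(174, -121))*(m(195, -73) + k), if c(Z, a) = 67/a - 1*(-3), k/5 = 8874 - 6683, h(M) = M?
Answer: 22038674810/121 ≈ 1.8214e+8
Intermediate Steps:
k = 10955 (k = 5*(8874 - 6683) = 5*2191 = 10955)
c(Z, a) = 3 + 67/a (c(Z, a) = 67/a + 3 = 3 + 67/a)
m(I, U) = 3 (m(I, U) = 3*(-1 + 2) + 0 = 3*1 + 0 = 3 + 0 = 3)
(16619 + c(174, -121))*(m(195, -73) + k) = (16619 + (3 + 67/(-121)))*(3 + 10955) = (16619 + (3 + 67*(-1/121)))*10958 = (16619 + (3 - 67/121))*10958 = (16619 + 296/121)*10958 = (2011195/121)*10958 = 22038674810/121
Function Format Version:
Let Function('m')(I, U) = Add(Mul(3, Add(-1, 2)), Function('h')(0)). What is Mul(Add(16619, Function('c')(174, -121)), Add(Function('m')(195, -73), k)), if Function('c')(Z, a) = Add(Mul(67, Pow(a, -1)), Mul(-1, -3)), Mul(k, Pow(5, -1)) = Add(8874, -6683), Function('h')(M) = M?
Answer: Rational(22038674810, 121) ≈ 1.8214e+8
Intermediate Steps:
k = 10955 (k = Mul(5, Add(8874, -6683)) = Mul(5, 2191) = 10955)
Function('c')(Z, a) = Add(3, Mul(67, Pow(a, -1))) (Function('c')(Z, a) = Add(Mul(67, Pow(a, -1)), 3) = Add(3, Mul(67, Pow(a, -1))))
Function('m')(I, U) = 3 (Function('m')(I, U) = Add(Mul(3, Add(-1, 2)), 0) = Add(Mul(3, 1), 0) = Add(3, 0) = 3)
Mul(Add(16619, Function('c')(174, -121)), Add(Function('m')(195, -73), k)) = Mul(Add(16619, Add(3, Mul(67, Pow(-121, -1)))), Add(3, 10955)) = Mul(Add(16619, Add(3, Mul(67, Rational(-1, 121)))), 10958) = Mul(Add(16619, Add(3, Rational(-67, 121))), 10958) = Mul(Add(16619, Rational(296, 121)), 10958) = Mul(Rational(2011195, 121), 10958) = Rational(22038674810, 121)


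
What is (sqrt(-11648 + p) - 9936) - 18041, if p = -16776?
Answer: -27977 + 2*I*sqrt(7106) ≈ -27977.0 + 168.59*I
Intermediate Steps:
(sqrt(-11648 + p) - 9936) - 18041 = (sqrt(-11648 - 16776) - 9936) - 18041 = (sqrt(-28424) - 9936) - 18041 = (2*I*sqrt(7106) - 9936) - 18041 = (-9936 + 2*I*sqrt(7106)) - 18041 = -27977 + 2*I*sqrt(7106)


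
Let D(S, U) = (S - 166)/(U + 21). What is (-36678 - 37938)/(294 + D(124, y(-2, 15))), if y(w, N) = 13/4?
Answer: -1206292/4725 ≈ -255.30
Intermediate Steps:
y(w, N) = 13/4 (y(w, N) = 13*(1/4) = 13/4)
D(S, U) = (-166 + S)/(21 + U)
(-36678 - 37938)/(294 + D(124, y(-2, 15))) = (-36678 - 37938)/(294 + (-166 + 124)/(21 + 13/4)) = -74616/(294 - 42/(97/4)) = -74616/(294 + (4/97)*(-42)) = -74616/(294 - 168/97) = -74616/28350/97 = -74616*97/28350 = -1206292/4725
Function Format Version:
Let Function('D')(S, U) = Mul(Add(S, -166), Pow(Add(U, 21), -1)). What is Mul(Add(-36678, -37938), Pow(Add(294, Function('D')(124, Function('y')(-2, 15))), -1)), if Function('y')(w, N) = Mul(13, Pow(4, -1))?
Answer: Rational(-1206292, 4725) ≈ -255.30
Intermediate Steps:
Function('y')(w, N) = Rational(13, 4) (Function('y')(w, N) = Mul(13, Rational(1, 4)) = Rational(13, 4))
Function('D')(S, U) = Mul(Pow(Add(21, U), -1), Add(-166, S)) (Function('D')(S, U) = Mul(Add(-166, S), Pow(Add(21, U), -1)) = Mul(Pow(Add(21, U), -1), Add(-166, S)))
Mul(Add(-36678, -37938), Pow(Add(294, Function('D')(124, Function('y')(-2, 15))), -1)) = Mul(Add(-36678, -37938), Pow(Add(294, Mul(Pow(Add(21, Rational(13, 4)), -1), Add(-166, 124))), -1)) = Mul(-74616, Pow(Add(294, Mul(Pow(Rational(97, 4), -1), -42)), -1)) = Mul(-74616, Pow(Add(294, Mul(Rational(4, 97), -42)), -1)) = Mul(-74616, Pow(Add(294, Rational(-168, 97)), -1)) = Mul(-74616, Pow(Rational(28350, 97), -1)) = Mul(-74616, Rational(97, 28350)) = Rational(-1206292, 4725)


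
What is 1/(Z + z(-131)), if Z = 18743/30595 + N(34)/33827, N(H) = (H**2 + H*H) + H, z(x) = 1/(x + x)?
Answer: 271153511030/183883439657 ≈ 1.4746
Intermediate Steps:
z(x) = 1/(2*x)
N(H) = H + 2*H**2 (N(H) = (H**2 + H**2) + H = 2*H**2 + H = H + 2*H**2)
Z = 705795331/1034937065 (Z = 18743/30595 + (34*(1 + 2*34))/33827 = 18743*(1/30595) + (34*(1 + 68))*(1/33827) = 18743/30595 + (34*69)*(1/33827) = 18743/30595 + 2346*(1/33827) = 18743/30595 + 2346/33827 = 705795331/1034937065 ≈ 0.68197)
1/(Z + z(-131)) = 1/(705795331/1034937065 + (1/2)/(-131)) = 1/(705795331/1034937065 + (1/2)*(-1/131)) = 1/(705795331/1034937065 - 1/262) = 1/(183883439657/271153511030) = 271153511030/183883439657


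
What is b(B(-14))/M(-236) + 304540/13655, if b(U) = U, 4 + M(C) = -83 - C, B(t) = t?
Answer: 9037058/406919 ≈ 22.208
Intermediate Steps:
M(C) = -87 - C (M(C) = -4 + (-83 - C) = -87 - C)
b(B(-14))/M(-236) + 304540/13655 = -14/(-87 - 1*(-236)) + 304540/13655 = -14/(-87 + 236) + 304540*(1/13655) = -14/149 + 60908/2731 = 9037058/406919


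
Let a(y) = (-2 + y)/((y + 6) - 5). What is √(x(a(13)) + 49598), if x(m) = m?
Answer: √9721362/14 ≈ 222.71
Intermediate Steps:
a(y) = (-2 + y)/(1 + y) (a(y) = (-2 + y)/((6 + y) - 5) = (-2 + y)/(1 + y))
√(x(a(13)) + 49598) = √((-2 + 13)/(1 + 13) + 49598) = √(11/14 + 49598) = √(694383/14) = √9721362/14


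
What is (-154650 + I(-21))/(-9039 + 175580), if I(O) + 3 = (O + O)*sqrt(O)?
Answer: -154653/166541 - 42*I*sqrt(21)/166541 ≈ -0.92862 - 0.0011557*I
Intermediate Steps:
I(O) = -3 + 2*O**(3/2) (I(O) = -3 + (O + O)*sqrt(O) = -3 + (2*O)*sqrt(O) = -3 + 2*O**(3/2))
(-154650 + I(-21))/(-9039 + 175580) = (-154650 + (-3 + 2*(-21)**(3/2)))/(-9039 + 175580) = (-154650 + (-3 + 2*(-21*I*sqrt(21))))/166541 = (-154650 + (-3 - 42*I*sqrt(21)))*(1/166541) = (-154653 - 42*I*sqrt(21))*(1/166541) = -154653/166541 - 42*I*sqrt(21)/166541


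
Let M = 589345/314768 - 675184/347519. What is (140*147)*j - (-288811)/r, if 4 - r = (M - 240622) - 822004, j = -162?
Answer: -387535578136424979673208/116238830018609217 ≈ -3.3340e+6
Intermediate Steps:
M = -7717732257/109387860592 (M = 589345*(1/314768) - 675184*1/347519 = 589345/314768 - 675184/347519 = -7717732257/109387860592 ≈ -0.070554)
r = 116238830018609217/109387860592 (r = 4 - ((-7717732257/109387860592 - 240622) - 822004) = 4 - (-26321133509100481/109387860592 - 822004) = 4 - 1*(-116238392467166849/109387860592) = 4 + 116238392467166849/109387860592 = 116238830018609217/109387860592 ≈ 1.0626e+6)
(140*147)*j - (-288811)/r = (140*147)*(-162) - (-288811)/116238830018609217/109387860592 = 20580*(-162) - (-288811)*109387860592/116238830018609217 = -3333960 - 1*(-31592417405436112/116238830018609217) = -3333960 + 31592417405436112/116238830018609217 = -387535578136424979673208/116238830018609217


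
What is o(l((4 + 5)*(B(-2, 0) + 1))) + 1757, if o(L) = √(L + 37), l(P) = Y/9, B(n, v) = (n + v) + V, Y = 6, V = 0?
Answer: 1757 + √339/3 ≈ 1763.1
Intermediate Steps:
B(n, v) = n + v (B(n, v) = (n + v) + 0 = n + v)
l(P) = ⅔ (l(P) = 6/9 = 6*(⅑) = ⅔)
o(L) = √(37 + L)
o(l((4 + 5)*(B(-2, 0) + 1))) + 1757 = √(37 + ⅔) + 1757 = √(113/3) + 1757 = √339/3 + 1757 = 1757 + √339/3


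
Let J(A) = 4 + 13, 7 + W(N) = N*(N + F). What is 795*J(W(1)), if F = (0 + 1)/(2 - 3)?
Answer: 13515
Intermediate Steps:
F = -1 (F = 1/(-1) = 1*(-1) = -1)
W(N) = -7 + N*(-1 + N) (W(N) = -7 + N*(N - 1) = -7 + N*(-1 + N))
J(A) = 17
795*J(W(1)) = 795*17 = 13515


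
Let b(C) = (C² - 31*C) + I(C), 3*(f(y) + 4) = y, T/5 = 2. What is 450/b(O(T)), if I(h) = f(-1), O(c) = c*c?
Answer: 1350/20687 ≈ 0.065258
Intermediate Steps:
T = 10 (T = 5*2 = 10)
f(y) = -4 + y/3
O(c) = c²
I(h) = -13/3 (I(h) = -4 + (⅓)*(-1) = -4 - ⅓ = -13/3)
b(C) = -13/3 + C² - 31*C (b(C) = (C² - 31*C) - 13/3 = -13/3 + C² - 31*C)
450/b(O(T)) = 450/(-13/3 + (10²)² - 31*10²) = 450/(-13/3 + 100² - 31*100) = 450/(-13/3 + 10000 - 3100) = 450/(20687/3) = 450*(3/20687) = 1350/20687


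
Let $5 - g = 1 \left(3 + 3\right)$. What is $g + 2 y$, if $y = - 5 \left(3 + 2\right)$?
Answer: $-51$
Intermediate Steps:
$y = -25$ ($y = \left(-5\right) 5 = -25$)
$g = -1$ ($g = 5 - 1 \left(3 + 3\right) = 5 - 1 \cdot 6 = 5 - 6 = -1$)
$g + 2 y = -1 + 2 \left(-25\right) = -1 - 50 = -51$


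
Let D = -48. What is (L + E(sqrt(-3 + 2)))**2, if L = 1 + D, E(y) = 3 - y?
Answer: 1935 + 88*I ≈ 1935.0 + 88.0*I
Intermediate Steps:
L = -47 (L = 1 - 48 = -47)
(L + E(sqrt(-3 + 2)))**2 = (-47 + (3 - sqrt(-3 + 2)))**2 = (-47 + (3 - sqrt(-1)))**2 = (-47 + (3 - I))**2 = (-44 - I)**2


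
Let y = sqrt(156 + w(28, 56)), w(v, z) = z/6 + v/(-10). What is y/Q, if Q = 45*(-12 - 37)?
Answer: -sqrt(36570)/33075 ≈ -0.0057818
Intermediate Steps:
w(v, z) = -v/10 + z/6 (w(v, z) = z*(1/6) + v*(-1/10) = z/6 - v/10 = -v/10 + z/6)
Q = -2205 (Q = 45*(-49) = -2205)
y = sqrt(36570)/15 (y = sqrt(156 + (-1/10*28 + (1/6)*56)) = sqrt(156 + (-14/5 + 28/3)) = sqrt(156 + 98/15) = sqrt(2438/15) = sqrt(36570)/15 ≈ 12.749)
y/Q = (sqrt(36570)/15)/(-2205) = (sqrt(36570)/15)*(-1/2205) = -sqrt(36570)/33075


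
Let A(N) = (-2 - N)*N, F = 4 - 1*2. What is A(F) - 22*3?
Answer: -74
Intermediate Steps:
F = 2 (F = 4 - 2 = 2)
A(N) = N*(-2 - N)
A(F) - 22*3 = -1*2*(2 + 2) - 22*3 = -1*2*4 - 66 = -8 - 66 = -74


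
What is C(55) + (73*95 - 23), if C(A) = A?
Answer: 6967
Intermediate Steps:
C(55) + (73*95 - 23) = 55 + (73*95 - 23) = 55 + (6935 - 23) = 55 + 6912 = 6967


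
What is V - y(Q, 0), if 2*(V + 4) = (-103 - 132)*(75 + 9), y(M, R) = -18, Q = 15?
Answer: -9856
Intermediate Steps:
V = -9874 (V = -4 + ((-103 - 132)*(75 + 9))/2 = -4 + (-235*84)/2 = -4 + (½)*(-19740) = -4 - 9870 = -9874)
V - y(Q, 0) = -9874 - 1*(-18) = -9874 + 18 = -9856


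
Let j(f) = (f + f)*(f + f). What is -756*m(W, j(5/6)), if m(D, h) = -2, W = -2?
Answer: 1512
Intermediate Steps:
j(f) = 4*f² (j(f) = (2*f)*(2*f) = 4*f²)
-756*m(W, j(5/6)) = -756*(-2) = 1512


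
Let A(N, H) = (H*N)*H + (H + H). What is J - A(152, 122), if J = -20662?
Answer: -2283274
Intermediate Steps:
A(N, H) = 2*H + N*H² (A(N, H) = N*H² + 2*H = 2*H + N*H²)
J - A(152, 122) = -20662 - 122*(2 + 122*152) = -20662 - 122*(2 + 18544) = -20662 - 122*18546 = -20662 - 1*2262612 = -20662 - 2262612 = -2283274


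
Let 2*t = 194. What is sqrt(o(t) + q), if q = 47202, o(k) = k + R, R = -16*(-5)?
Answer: sqrt(47379) ≈ 217.67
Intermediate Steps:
t = 97 (t = (1/2)*194 = 97)
R = 80
o(k) = 80 + k (o(k) = k + 80 = 80 + k)
sqrt(o(t) + q) = sqrt((80 + 97) + 47202) = sqrt(177 + 47202) = sqrt(47379)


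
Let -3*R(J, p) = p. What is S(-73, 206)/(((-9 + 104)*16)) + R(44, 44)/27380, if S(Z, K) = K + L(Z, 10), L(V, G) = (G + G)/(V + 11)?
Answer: 3260321/24190230 ≈ 0.13478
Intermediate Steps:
R(J, p) = -p/3
L(V, G) = 2*G/(11 + V) (L(V, G) = (2*G)/(11 + V) = 2*G/(11 + V))
S(Z, K) = K + 20/(11 + Z) (S(Z, K) = K + 2*10/(11 + Z) = K + 20/(11 + Z))
S(-73, 206)/(((-9 + 104)*16)) + R(44, 44)/27380 = ((20 + 206*(11 - 73))/(11 - 73))/(((-9 + 104)*16)) - ⅓*44/27380 = ((20 + 206*(-62))/(-62))/((95*16)) - 44/3*1/27380 = -(20 - 12772)/62/1520 - 11/20535 = -1/62*(-12752)*(1/1520) - 11/20535 = (6376/31)*(1/1520) - 11/20535 = 797/5890 - 11/20535 = 3260321/24190230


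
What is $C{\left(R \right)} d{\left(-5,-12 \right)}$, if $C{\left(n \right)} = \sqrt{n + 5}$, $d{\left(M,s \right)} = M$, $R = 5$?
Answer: $- 5 \sqrt{10} \approx -15.811$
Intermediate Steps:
$C{\left(n \right)} = \sqrt{5 + n}$
$C{\left(R \right)} d{\left(-5,-12 \right)} = \sqrt{5 + 5} \left(-5\right) = \sqrt{10} \left(-5\right) = - 5 \sqrt{10}$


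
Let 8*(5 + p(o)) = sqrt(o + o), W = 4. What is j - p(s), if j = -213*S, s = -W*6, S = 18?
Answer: -3829 - I*sqrt(3)/2 ≈ -3829.0 - 0.86602*I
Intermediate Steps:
s = -24 (s = -1*4*6 = -4*6 = -24)
p(o) = -5 + sqrt(2)*sqrt(o)/8 (p(o) = -5 + sqrt(o + o)/8 = -5 + sqrt(2*o)/8 = -5 + (sqrt(2)*sqrt(o))/8 = -5 + sqrt(2)*sqrt(o)/8)
j = -3834 (j = -213*18 = -3834)
j - p(s) = -3834 - (-5 + sqrt(2)*sqrt(-24)/8) = -3834 - (-5 + sqrt(2)*(2*I*sqrt(6))/8) = -3834 - (-5 + I*sqrt(3)/2) = -3834 + (5 - I*sqrt(3)/2) = -3829 - I*sqrt(3)/2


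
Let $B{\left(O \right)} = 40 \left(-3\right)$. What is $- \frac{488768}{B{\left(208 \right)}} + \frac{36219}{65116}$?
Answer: $\frac{3978870421}{976740} \approx 4073.6$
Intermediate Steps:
$B{\left(O \right)} = -120$
$- \frac{488768}{B{\left(208 \right)}} + \frac{36219}{65116} = - \frac{488768}{-120} + \frac{36219}{65116} = \left(-488768\right) \left(- \frac{1}{120}\right) + 36219 \cdot \frac{1}{65116} = \frac{61096}{15} + \frac{36219}{65116} = \frac{3978870421}{976740}$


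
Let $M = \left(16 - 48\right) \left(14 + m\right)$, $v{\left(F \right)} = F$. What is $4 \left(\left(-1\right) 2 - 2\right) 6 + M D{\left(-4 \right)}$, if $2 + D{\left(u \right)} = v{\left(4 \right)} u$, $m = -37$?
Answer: $-13344$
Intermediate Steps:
$M = 736$ ($M = \left(16 - 48\right) \left(14 - 37\right) = \left(-32\right) \left(-23\right) = 736$)
$D{\left(u \right)} = -2 + 4 u$
$4 \left(\left(-1\right) 2 - 2\right) 6 + M D{\left(-4 \right)} = 4 \left(\left(-1\right) 2 - 2\right) 6 + 736 \left(-2 + 4 \left(-4\right)\right) = 4 \left(-2 - 2\right) 6 + 736 \left(-2 - 16\right) = 4 \left(-4\right) 6 + 736 \left(-18\right) = \left(-16\right) 6 - 13248 = -96 - 13248 = -13344$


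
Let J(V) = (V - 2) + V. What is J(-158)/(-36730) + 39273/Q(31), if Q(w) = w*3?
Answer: 240421144/569315 ≈ 422.30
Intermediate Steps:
Q(w) = 3*w
J(V) = -2 + 2*V (J(V) = (-2 + V) + V = -2 + 2*V)
J(-158)/(-36730) + 39273/Q(31) = (-2 + 2*(-158))/(-36730) + 39273/((3*31)) = (-2 - 316)*(-1/36730) + 39273/93 = -318*(-1/36730) + 39273*(1/93) = 159/18365 + 13091/31 = 240421144/569315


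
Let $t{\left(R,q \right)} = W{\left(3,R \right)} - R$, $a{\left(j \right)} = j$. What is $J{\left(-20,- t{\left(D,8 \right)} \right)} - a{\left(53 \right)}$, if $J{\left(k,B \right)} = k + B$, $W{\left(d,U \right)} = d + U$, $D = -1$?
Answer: $-76$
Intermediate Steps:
$W{\left(d,U \right)} = U + d$
$t{\left(R,q \right)} = 3$ ($t{\left(R,q \right)} = \left(R + 3\right) - R = \left(3 + R\right) - R = 3$)
$J{\left(k,B \right)} = B + k$
$J{\left(-20,- t{\left(D,8 \right)} \right)} - a{\left(53 \right)} = \left(\left(-1\right) 3 - 20\right) - 53 = \left(-3 - 20\right) - 53 = -23 - 53 = -76$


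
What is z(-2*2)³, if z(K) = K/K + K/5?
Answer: 1/125 ≈ 0.0080000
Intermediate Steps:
z(K) = 1 + K/5 (z(K) = 1 + K*(⅕) = 1 + K/5)
z(-2*2)³ = (1 + (-2*2)/5)³ = (1 + (⅕)*(-4))³ = (1 - ⅘)³ = (⅕)³ = 1/125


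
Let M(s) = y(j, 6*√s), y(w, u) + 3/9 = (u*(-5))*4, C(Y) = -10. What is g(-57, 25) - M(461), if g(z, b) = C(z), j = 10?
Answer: -29/3 + 120*√461 ≈ 2566.8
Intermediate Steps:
g(z, b) = -10
y(w, u) = -⅓ - 20*u (y(w, u) = -⅓ + (u*(-5))*4 = -⅓ - 5*u*4 = -⅓ - 20*u)
M(s) = -⅓ - 120*√s
g(-57, 25) - M(461) = -10 - (-⅓ - 120*√461) = -10 + (⅓ + 120*√461) = -29/3 + 120*√461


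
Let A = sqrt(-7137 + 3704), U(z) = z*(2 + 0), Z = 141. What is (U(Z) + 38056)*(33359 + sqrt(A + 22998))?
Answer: 1278917342 + 38338*sqrt(22998 + I*sqrt(3433)) ≈ 1.2847e+9 + 7406.1*I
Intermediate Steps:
U(z) = 2*z (U(z) = z*2 = 2*z)
A = I*sqrt(3433) (A = sqrt(-3433) = I*sqrt(3433) ≈ 58.592*I)
(U(Z) + 38056)*(33359 + sqrt(A + 22998)) = (2*141 + 38056)*(33359 + sqrt(I*sqrt(3433) + 22998)) = (282 + 38056)*(33359 + sqrt(22998 + I*sqrt(3433))) = 38338*(33359 + sqrt(22998 + I*sqrt(3433))) = 1278917342 + 38338*sqrt(22998 + I*sqrt(3433))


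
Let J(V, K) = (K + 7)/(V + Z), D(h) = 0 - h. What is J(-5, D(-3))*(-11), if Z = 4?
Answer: 110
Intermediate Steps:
D(h) = -h
J(V, K) = (7 + K)/(4 + V) (J(V, K) = (K + 7)/(V + 4) = (7 + K)/(4 + V))
J(-5, D(-3))*(-11) = ((7 - 1*(-3))/(4 - 5))*(-11) = ((7 + 3)/(-1))*(-11) = -1*10*(-11) = -10*(-11) = 110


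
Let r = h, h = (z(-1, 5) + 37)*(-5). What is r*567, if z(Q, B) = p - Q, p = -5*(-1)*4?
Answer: -164430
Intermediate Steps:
p = 20 (p = 5*4 = 20)
z(Q, B) = 20 - Q
h = -290 (h = ((20 - 1*(-1)) + 37)*(-5) = ((20 + 1) + 37)*(-5) = (21 + 37)*(-5) = 58*(-5) = -290)
r = -290
r*567 = -290*567 = -164430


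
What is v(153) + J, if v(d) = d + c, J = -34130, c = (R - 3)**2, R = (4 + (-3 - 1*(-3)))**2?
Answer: -33808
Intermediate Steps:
R = 16 (R = (4 + (-3 + 3))**2 = (4 + 0)**2 = 4**2 = 16)
c = 169 (c = (16 - 3)**2 = 13**2 = 169)
v(d) = 169 + d (v(d) = d + 169 = 169 + d)
v(153) + J = (169 + 153) - 34130 = 322 - 34130 = -33808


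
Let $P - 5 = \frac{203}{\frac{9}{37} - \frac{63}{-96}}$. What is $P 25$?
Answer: $\frac{1228385}{213} \approx 5767.1$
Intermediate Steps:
$P = \frac{245677}{1065}$ ($P = 5 + \frac{203}{\frac{9}{37} - \frac{63}{-96}} = 5 + \frac{203}{9 \cdot \frac{1}{37} - - \frac{21}{32}} = 5 + \frac{203}{\frac{9}{37} + \frac{21}{32}} = 5 + \frac{203}{\frac{1065}{1184}} = 5 + 203 \cdot \frac{1184}{1065} = 5 + \frac{240352}{1065} = \frac{245677}{1065} \approx 230.68$)
$P 25 = \frac{245677}{1065} \cdot 25 = \frac{1228385}{213}$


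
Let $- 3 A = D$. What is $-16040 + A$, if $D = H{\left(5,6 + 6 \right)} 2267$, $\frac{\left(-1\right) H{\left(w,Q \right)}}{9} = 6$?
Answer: $24766$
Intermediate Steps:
$H{\left(w,Q \right)} = -54$ ($H{\left(w,Q \right)} = \left(-9\right) 6 = -54$)
$D = -122418$ ($D = \left(-54\right) 2267 = -122418$)
$A = 40806$ ($A = \left(- \frac{1}{3}\right) \left(-122418\right) = 40806$)
$-16040 + A = -16040 + 40806 = 24766$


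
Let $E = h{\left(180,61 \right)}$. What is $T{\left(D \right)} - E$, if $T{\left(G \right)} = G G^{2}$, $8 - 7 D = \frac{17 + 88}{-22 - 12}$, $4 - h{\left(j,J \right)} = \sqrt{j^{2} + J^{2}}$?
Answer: $- \frac{342455}{13481272} + \sqrt{36121} \approx 190.03$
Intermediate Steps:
$h{\left(j,J \right)} = 4 - \sqrt{J^{2} + j^{2}}$ ($h{\left(j,J \right)} = 4 - \sqrt{j^{2} + J^{2}} = 4 - \sqrt{J^{2} + j^{2}}$)
$D = \frac{377}{238}$ ($D = \frac{8}{7} - \frac{\left(17 + 88\right) \frac{1}{-22 - 12}}{7} = \frac{8}{7} - \frac{105 \frac{1}{-34}}{7} = \frac{8}{7} - \frac{105 \left(- \frac{1}{34}\right)}{7} = \frac{8}{7} - - \frac{15}{34} = \frac{8}{7} + \frac{15}{34} = \frac{377}{238} \approx 1.584$)
$T{\left(G \right)} = G^{3}$
$E = 4 - \sqrt{36121}$ ($E = 4 - \sqrt{61^{2} + 180^{2}} = 4 - \sqrt{3721 + 32400} = 4 - \sqrt{36121} \approx -186.06$)
$T{\left(D \right)} - E = \left(\frac{377}{238}\right)^{3} - \left(4 - \sqrt{36121}\right) = \frac{53582633}{13481272} - \left(4 - \sqrt{36121}\right) = - \frac{342455}{13481272} + \sqrt{36121}$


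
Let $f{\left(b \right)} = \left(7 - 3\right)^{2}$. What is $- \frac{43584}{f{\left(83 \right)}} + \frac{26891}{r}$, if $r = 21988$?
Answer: $- \frac{59868421}{21988} \approx -2722.8$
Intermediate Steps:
$f{\left(b \right)} = 16$ ($f{\left(b \right)} = 4^{2} = 16$)
$- \frac{43584}{f{\left(83 \right)}} + \frac{26891}{r} = - \frac{43584}{16} + \frac{26891}{21988} = \left(-43584\right) \frac{1}{16} + 26891 \cdot \frac{1}{21988} = -2724 + \frac{26891}{21988} = - \frac{59868421}{21988}$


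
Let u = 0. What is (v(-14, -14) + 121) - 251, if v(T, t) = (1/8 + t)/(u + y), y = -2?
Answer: -1969/16 ≈ -123.06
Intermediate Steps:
v(T, t) = -1/16 - t/2 (v(T, t) = (1/8 + t)/(0 - 2) = (1/8 + t)/(-2) = (1/8 + t)*(-1/2) = -1/16 - t/2)
(v(-14, -14) + 121) - 251 = ((-1/16 - 1/2*(-14)) + 121) - 251 = ((-1/16 + 7) + 121) - 251 = (111/16 + 121) - 251 = 2047/16 - 251 = -1969/16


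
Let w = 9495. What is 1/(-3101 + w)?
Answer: 1/6394 ≈ 0.00015640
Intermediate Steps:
1/(-3101 + w) = 1/(-3101 + 9495) = 1/6394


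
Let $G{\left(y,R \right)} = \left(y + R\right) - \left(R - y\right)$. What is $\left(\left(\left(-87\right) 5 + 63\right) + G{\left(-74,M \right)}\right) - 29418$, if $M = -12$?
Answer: $-29938$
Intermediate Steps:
$G{\left(y,R \right)} = 2 y$ ($G{\left(y,R \right)} = \left(R + y\right) - \left(R - y\right) = 2 y$)
$\left(\left(\left(-87\right) 5 + 63\right) + G{\left(-74,M \right)}\right) - 29418 = \left(\left(\left(-87\right) 5 + 63\right) + 2 \left(-74\right)\right) - 29418 = \left(\left(-435 + 63\right) - 148\right) - 29418 = \left(-372 - 148\right) - 29418 = -520 - 29418 = -29938$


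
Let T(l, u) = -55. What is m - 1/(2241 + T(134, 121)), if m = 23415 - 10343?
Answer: 28575391/2186 ≈ 13072.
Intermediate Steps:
m = 13072
m - 1/(2241 + T(134, 121)) = 13072 - 1/(2241 - 55) = 13072 - 1/2186 = 28575391/2186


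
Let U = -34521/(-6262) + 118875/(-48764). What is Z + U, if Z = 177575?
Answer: 27112635409697/152680084 ≈ 1.7758e+5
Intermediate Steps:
U = 469493397/152680084 (U = -34521*(-1/6262) + 118875*(-1/48764) = 34521/6262 - 118875/48764 = 469493397/152680084 ≈ 3.0750)
Z + U = 177575 + 469493397/152680084 = 27112635409697/152680084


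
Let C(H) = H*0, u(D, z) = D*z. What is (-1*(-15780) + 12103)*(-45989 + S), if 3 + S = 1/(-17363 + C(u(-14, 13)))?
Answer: -22266223301651/17363 ≈ -1.2824e+9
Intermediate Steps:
C(H) = 0
S = -52090/17363 (S = -3 + 1/(-17363 + 0) = -3 + 1/(-17363) = -3 - 1/17363 = -52090/17363 ≈ -3.0001)
(-1*(-15780) + 12103)*(-45989 + S) = (-1*(-15780) + 12103)*(-45989 - 52090/17363) = (15780 + 12103)*(-798559097/17363) = 27883*(-798559097/17363) = -22266223301651/17363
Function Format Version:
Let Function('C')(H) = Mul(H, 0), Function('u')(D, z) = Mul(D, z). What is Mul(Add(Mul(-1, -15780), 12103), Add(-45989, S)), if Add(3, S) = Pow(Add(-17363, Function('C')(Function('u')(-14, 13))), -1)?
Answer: Rational(-22266223301651, 17363) ≈ -1.2824e+9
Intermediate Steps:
Function('C')(H) = 0
S = Rational(-52090, 17363) (S = Add(-3, Pow(Add(-17363, 0), -1)) = Add(-3, Pow(-17363, -1)) = Add(-3, Rational(-1, 17363)) = Rational(-52090, 17363) ≈ -3.0001)
Mul(Add(Mul(-1, -15780), 12103), Add(-45989, S)) = Mul(Add(Mul(-1, -15780), 12103), Add(-45989, Rational(-52090, 17363))) = Mul(Add(15780, 12103), Rational(-798559097, 17363)) = Mul(27883, Rational(-798559097, 17363)) = Rational(-22266223301651, 17363)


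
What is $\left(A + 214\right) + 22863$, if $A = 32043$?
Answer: $55120$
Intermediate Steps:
$\left(A + 214\right) + 22863 = \left(32043 + 214\right) + 22863 = 32257 + 22863 = 55120$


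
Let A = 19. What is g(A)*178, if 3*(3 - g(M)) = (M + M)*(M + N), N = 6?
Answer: -167498/3 ≈ -55833.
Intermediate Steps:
g(M) = 3 - 2*M*(6 + M)/3 (g(M) = 3 - (M + M)*(M + 6)/3 = 3 - 2*M*(6 + M)/3)
g(A)*178 = (3 - 4*19 - ⅔*19²)*178 = (3 - 76 - ⅔*361)*178 = (3 - 76 - 722/3)*178 = -941/3*178 = -167498/3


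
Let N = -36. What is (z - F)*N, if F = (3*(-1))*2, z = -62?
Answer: 2016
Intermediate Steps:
F = -6 (F = -3*2 = -6)
(z - F)*N = (-62 - 1*(-6))*(-36) = (-62 + 6)*(-36) = -56*(-36) = 2016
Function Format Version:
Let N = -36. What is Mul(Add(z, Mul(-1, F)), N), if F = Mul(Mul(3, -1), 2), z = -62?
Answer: 2016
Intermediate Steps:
F = -6 (F = Mul(-3, 2) = -6)
Mul(Add(z, Mul(-1, F)), N) = Mul(Add(-62, Mul(-1, -6)), -36) = Mul(Add(-62, 6), -36) = Mul(-56, -36) = 2016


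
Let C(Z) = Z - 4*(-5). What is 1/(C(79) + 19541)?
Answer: 1/19640 ≈ 5.0917e-5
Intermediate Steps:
C(Z) = 20 + Z (C(Z) = Z + 20 = 20 + Z)
1/(C(79) + 19541) = 1/((20 + 79) + 19541) = 1/(99 + 19541) = 1/19640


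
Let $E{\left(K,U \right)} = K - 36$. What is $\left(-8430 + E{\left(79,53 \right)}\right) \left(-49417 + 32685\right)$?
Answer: $140331284$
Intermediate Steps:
$E{\left(K,U \right)} = -36 + K$
$\left(-8430 + E{\left(79,53 \right)}\right) \left(-49417 + 32685\right) = \left(-8430 + \left(-36 + 79\right)\right) \left(-49417 + 32685\right) = \left(-8430 + 43\right) \left(-16732\right) = \left(-8387\right) \left(-16732\right) = 140331284$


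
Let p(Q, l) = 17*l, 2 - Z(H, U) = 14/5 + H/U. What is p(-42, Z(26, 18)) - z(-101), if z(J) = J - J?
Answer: -1717/45 ≈ -38.156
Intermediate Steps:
Z(H, U) = -⅘ - H/U (Z(H, U) = 2 - (14/5 + H/U) = 2 + (-14/5 - H/U) = -⅘ - H/U)
z(J) = 0
p(-42, Z(26, 18)) - z(-101) = 17*(-⅘ - 1*26/18) - 1*0 = 17*(-⅘ - 1*26*1/18) + 0 = 17*(-⅘ - 13/9) + 0 = 17*(-101/45) + 0 = -1717/45 + 0 = -1717/45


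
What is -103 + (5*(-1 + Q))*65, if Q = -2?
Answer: -1078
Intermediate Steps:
-103 + (5*(-1 + Q))*65 = -103 + (5*(-1 - 2))*65 = -103 + (5*(-3))*65 = -103 - 15*65 = -103 - 975 = -1078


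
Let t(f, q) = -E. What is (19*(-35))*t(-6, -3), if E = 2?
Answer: 1330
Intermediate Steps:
t(f, q) = -2 (t(f, q) = -1*2 = -2)
(19*(-35))*t(-6, -3) = (19*(-35))*(-2) = -665*(-2) = 1330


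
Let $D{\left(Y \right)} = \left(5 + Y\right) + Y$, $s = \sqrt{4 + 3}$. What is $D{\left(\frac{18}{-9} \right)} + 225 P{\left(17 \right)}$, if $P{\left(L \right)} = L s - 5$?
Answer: $-1124 + 3825 \sqrt{7} \approx 8996.0$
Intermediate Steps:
$s = \sqrt{7} \approx 2.6458$
$D{\left(Y \right)} = 5 + 2 Y$
$P{\left(L \right)} = -5 + L \sqrt{7}$ ($P{\left(L \right)} = L \sqrt{7} - 5 = -5 + L \sqrt{7}$)
$D{\left(\frac{18}{-9} \right)} + 225 P{\left(17 \right)} = \left(5 + 2 \frac{18}{-9}\right) + 225 \left(-5 + 17 \sqrt{7}\right) = \left(5 + 2 \cdot 18 \left(- \frac{1}{9}\right)\right) - \left(1125 - 3825 \sqrt{7}\right) = \left(5 + 2 \left(-2\right)\right) - \left(1125 - 3825 \sqrt{7}\right) = \left(5 - 4\right) - \left(1125 - 3825 \sqrt{7}\right) = 1 - \left(1125 - 3825 \sqrt{7}\right) = -1124 + 3825 \sqrt{7}$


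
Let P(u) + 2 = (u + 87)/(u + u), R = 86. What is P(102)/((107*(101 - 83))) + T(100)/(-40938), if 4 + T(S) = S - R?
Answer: -716359/893594664 ≈ -0.00080166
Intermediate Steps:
P(u) = -2 + (87 + u)/(2*u) (P(u) = -2 + (u + 87)/(u + u) = -2 + (87 + u)/((2*u)) = -2 + (87 + u)*(1/(2*u)) = -2 + (87 + u)/(2*u))
T(S) = -90 + S (T(S) = -4 + (S - 1*86) = -4 + (S - 86) = -4 + (-86 + S) = -90 + S)
P(102)/((107*(101 - 83))) + T(100)/(-40938) = ((3/2)*(29 - 1*102)/102)/((107*(101 - 83))) + (-90 + 100)/(-40938) = ((3/2)*(1/102)*(29 - 102))/((107*18)) + 10*(-1/40938) = ((3/2)*(1/102)*(-73))/1926 - 5/20469 = -73/68*1/1926 - 5/20469 = -73/130968 - 5/20469 = -716359/893594664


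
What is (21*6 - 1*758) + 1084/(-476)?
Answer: -75479/119 ≈ -634.28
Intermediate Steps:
(21*6 - 1*758) + 1084/(-476) = (126 - 758) + 1084*(-1/476) = -632 - 271/119 = -75479/119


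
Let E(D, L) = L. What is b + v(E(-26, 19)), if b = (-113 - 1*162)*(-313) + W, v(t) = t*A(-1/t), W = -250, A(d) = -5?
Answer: 85730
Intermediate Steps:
v(t) = -5*t (v(t) = t*(-5) = -5*t)
b = 85825 (b = (-113 - 1*162)*(-313) - 250 = (-113 - 162)*(-313) - 250 = -275*(-313) - 250 = 86075 - 250 = 85825)
b + v(E(-26, 19)) = 85825 - 5*19 = 85825 - 95 = 85730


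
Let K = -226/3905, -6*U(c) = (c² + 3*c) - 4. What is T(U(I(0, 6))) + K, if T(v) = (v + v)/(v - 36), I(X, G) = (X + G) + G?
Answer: 160746/191345 ≈ 0.84009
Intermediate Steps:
I(X, G) = X + 2*G (I(X, G) = (G + X) + G = X + 2*G)
U(c) = ⅔ - c/2 - c²/6 (U(c) = -((c² + 3*c) - 4)/6 = -(-4 + c² + 3*c)/6 = ⅔ - c/2 - c²/6)
T(v) = 2*v/(-36 + v) (T(v) = (2*v)/(-36 + v) = 2*v/(-36 + v))
K = -226/3905 (K = -226*1/3905 = -226/3905 ≈ -0.057875)
T(U(I(0, 6))) + K = 2*(⅔ - (0 + 2*6)/2 - (0 + 2*6)²/6)/(-36 + (⅔ - (0 + 2*6)/2 - (0 + 2*6)²/6)) - 226/3905 = 2*(⅔ - (0 + 12)/2 - (0 + 12)²/6)/(-36 + (⅔ - (0 + 12)/2 - (0 + 12)²/6)) - 226/3905 = 2*(⅔ - ½*12 - ⅙*12²)/(-36 + (⅔ - ½*12 - ⅙*12²)) - 226/3905 = 2*(⅔ - 6 - ⅙*144)/(-36 + (⅔ - 6 - ⅙*144)) - 226/3905 = 2*(⅔ - 6 - 24)/(-36 + (⅔ - 6 - 24)) - 226/3905 = 2*(-88/3)/(-36 - 88/3) - 226/3905 = 2*(-88/3)/(-196/3) - 226/3905 = 2*(-88/3)*(-3/196) - 226/3905 = 44/49 - 226/3905 = 160746/191345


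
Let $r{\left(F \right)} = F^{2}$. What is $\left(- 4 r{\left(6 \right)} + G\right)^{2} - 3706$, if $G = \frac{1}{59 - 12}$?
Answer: $\frac{37605735}{2209} \approx 17024.0$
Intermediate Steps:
$G = \frac{1}{47} \approx 0.021277$
$\left(- 4 r{\left(6 \right)} + G\right)^{2} - 3706 = \left(- 4 \cdot 6^{2} + \frac{1}{47}\right)^{2} - 3706 = \left(\left(-4\right) 36 + \frac{1}{47}\right)^{2} - 3706 = \left(-144 + \frac{1}{47}\right)^{2} - 3706 = \left(- \frac{6767}{47}\right)^{2} - 3706 = \frac{45792289}{2209} - 3706 = \frac{37605735}{2209}$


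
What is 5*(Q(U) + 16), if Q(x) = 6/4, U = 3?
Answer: 175/2 ≈ 87.500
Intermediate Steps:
Q(x) = 3/2 (Q(x) = 6*(¼) = 3/2)
5*(Q(U) + 16) = 5*(3/2 + 16) = 5*(35/2) = 175/2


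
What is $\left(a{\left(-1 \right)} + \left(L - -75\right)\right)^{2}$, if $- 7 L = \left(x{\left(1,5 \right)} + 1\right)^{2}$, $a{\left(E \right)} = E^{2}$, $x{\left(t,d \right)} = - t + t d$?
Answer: $\frac{257049}{49} \approx 5245.9$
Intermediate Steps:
$x{\left(t,d \right)} = - t + d t$
$L = - \frac{25}{7}$ ($L = - \frac{\left(1 \left(-1 + 5\right) + 1\right)^{2}}{7} = - \frac{\left(1 \cdot 4 + 1\right)^{2}}{7} = - \frac{\left(4 + 1\right)^{2}}{7} = - \frac{5^{2}}{7} = \left(- \frac{1}{7}\right) 25 = - \frac{25}{7} \approx -3.5714$)
$\left(a{\left(-1 \right)} + \left(L - -75\right)\right)^{2} = \left(\left(-1\right)^{2} - - \frac{500}{7}\right)^{2} = \left(1 + \left(- \frac{25}{7} + 75\right)\right)^{2} = \left(1 + \frac{500}{7}\right)^{2} = \left(\frac{507}{7}\right)^{2} = \frac{257049}{49}$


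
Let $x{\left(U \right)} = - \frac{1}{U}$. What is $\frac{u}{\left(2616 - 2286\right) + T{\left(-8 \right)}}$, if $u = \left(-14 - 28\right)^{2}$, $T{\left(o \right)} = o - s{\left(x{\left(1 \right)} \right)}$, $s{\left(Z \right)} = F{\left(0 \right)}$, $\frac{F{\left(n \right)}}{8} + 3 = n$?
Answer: $\frac{882}{173} \approx 5.0983$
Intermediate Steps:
$F{\left(n \right)} = -24 + 8 n$
$s{\left(Z \right)} = -24$ ($s{\left(Z \right)} = -24 + 8 \cdot 0 = -24 + 0 = -24$)
$T{\left(o \right)} = 24 + o$ ($T{\left(o \right)} = o - -24 = o + 24 = 24 + o$)
$u = 1764$ ($u = \left(-42\right)^{2} = 1764$)
$\frac{u}{\left(2616 - 2286\right) + T{\left(-8 \right)}} = \frac{1764}{\left(2616 - 2286\right) + \left(24 - 8\right)} = \frac{1764}{330 + 16} = \frac{1764}{346} = 1764 \cdot \frac{1}{346} = \frac{882}{173}$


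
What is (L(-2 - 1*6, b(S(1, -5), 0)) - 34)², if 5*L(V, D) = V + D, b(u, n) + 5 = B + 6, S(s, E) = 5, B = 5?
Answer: 29584/25 ≈ 1183.4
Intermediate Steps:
b(u, n) = 6 (b(u, n) = -5 + (5 + 6) = -5 + 11 = 6)
L(V, D) = D/5 + V/5 (L(V, D) = (V + D)/5 = (D + V)/5 = D/5 + V/5)
(L(-2 - 1*6, b(S(1, -5), 0)) - 34)² = (((⅕)*6 + (-2 - 1*6)/5) - 34)² = ((6/5 + (-2 - 6)/5) - 34)² = ((6/5 + (⅕)*(-8)) - 34)² = ((6/5 - 8/5) - 34)² = (-⅖ - 34)² = (-172/5)² = 29584/25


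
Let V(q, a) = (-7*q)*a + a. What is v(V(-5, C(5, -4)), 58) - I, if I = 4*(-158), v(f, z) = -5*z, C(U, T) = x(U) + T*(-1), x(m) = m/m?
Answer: 342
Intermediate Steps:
x(m) = 1
C(U, T) = 1 - T (C(U, T) = 1 + T*(-1) = 1 - T)
V(q, a) = a - 7*a*q (V(q, a) = -7*a*q + a = a - 7*a*q)
I = -632
v(V(-5, C(5, -4)), 58) - I = -5*58 - 1*(-632) = -290 + 632 = 342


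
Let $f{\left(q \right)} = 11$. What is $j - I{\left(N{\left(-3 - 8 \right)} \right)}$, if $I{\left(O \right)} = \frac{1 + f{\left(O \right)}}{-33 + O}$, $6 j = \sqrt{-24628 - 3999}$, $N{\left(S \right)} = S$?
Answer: $\frac{3}{11} + \frac{i \sqrt{28627}}{6} \approx 0.27273 + 28.199 i$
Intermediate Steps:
$j = \frac{i \sqrt{28627}}{6}$ ($j = \frac{\sqrt{-24628 - 3999}}{6} = \frac{\sqrt{-28627}}{6} = \frac{i \sqrt{28627}}{6} \approx 28.199 i$)
$I{\left(O \right)} = \frac{12}{-33 + O}$ ($I{\left(O \right)} = \frac{1 + 11}{-33 + O} = \frac{12}{-33 + O}$)
$j - I{\left(N{\left(-3 - 8 \right)} \right)} = \frac{i \sqrt{28627}}{6} - \frac{12}{-33 - 11} = \frac{i \sqrt{28627}}{6} - \frac{12}{-44} = \frac{i \sqrt{28627}}{6} - 12 \left(- \frac{1}{44}\right) = \frac{i \sqrt{28627}}{6} - - \frac{3}{11} = \frac{i \sqrt{28627}}{6} + \frac{3}{11} = \frac{3}{11} + \frac{i \sqrt{28627}}{6}$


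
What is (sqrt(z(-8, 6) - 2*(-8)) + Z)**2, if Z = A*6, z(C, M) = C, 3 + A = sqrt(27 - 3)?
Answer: 4*(9 - sqrt(2) - 6*sqrt(6))**2 ≈ 202.27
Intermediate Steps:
A = -3 + 2*sqrt(6) (A = -3 + sqrt(27 - 3) = -3 + sqrt(24) = -3 + 2*sqrt(6) ≈ 1.8990)
Z = -18 + 12*sqrt(6) (Z = (-3 + 2*sqrt(6))*6 = -18 + 12*sqrt(6) ≈ 11.394)
(sqrt(z(-8, 6) - 2*(-8)) + Z)**2 = (sqrt(-8 - 2*(-8)) + (-18 + 12*sqrt(6)))**2 = (sqrt(-8 + 16) + (-18 + 12*sqrt(6)))**2 = (sqrt(8) + (-18 + 12*sqrt(6)))**2 = (2*sqrt(2) + (-18 + 12*sqrt(6)))**2 = (-18 + 2*sqrt(2) + 12*sqrt(6))**2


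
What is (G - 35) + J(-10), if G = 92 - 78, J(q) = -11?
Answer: -32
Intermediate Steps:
G = 14
(G - 35) + J(-10) = (14 - 35) - 11 = -21 - 11 = -32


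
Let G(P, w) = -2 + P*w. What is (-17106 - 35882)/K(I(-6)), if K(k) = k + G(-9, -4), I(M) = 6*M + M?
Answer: 13247/2 ≈ 6623.5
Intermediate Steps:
I(M) = 7*M
K(k) = 34 + k (K(k) = k + (-2 - 9*(-4)) = k + (-2 + 36) = k + 34 = 34 + k)
(-17106 - 35882)/K(I(-6)) = (-17106 - 35882)/(34 + 7*(-6)) = -52988/(34 - 42) = -52988/(-8) = -52988*(-⅛) = 13247/2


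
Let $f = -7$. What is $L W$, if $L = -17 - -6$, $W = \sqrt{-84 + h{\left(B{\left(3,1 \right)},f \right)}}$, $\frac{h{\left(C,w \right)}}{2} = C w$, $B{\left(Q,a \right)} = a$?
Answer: $- 77 i \sqrt{2} \approx - 108.89 i$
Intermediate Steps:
$h{\left(C,w \right)} = 2 C w$
$W = 7 i \sqrt{2}$ ($W = \sqrt{-84 + 2 \cdot 1 \left(-7\right)} = \sqrt{-84 - 14} = \sqrt{-98} = 7 i \sqrt{2} \approx 9.8995 i$)
$L = -11$ ($L = -17 + 6 = -11$)
$L W = - 11 \cdot 7 i \sqrt{2} = - 77 i \sqrt{2}$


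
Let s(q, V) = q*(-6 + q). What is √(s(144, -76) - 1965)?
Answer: √17907 ≈ 133.82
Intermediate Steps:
√(s(144, -76) - 1965) = √(144*(-6 + 144) - 1965) = √(144*138 - 1965) = √(19872 - 1965) = √17907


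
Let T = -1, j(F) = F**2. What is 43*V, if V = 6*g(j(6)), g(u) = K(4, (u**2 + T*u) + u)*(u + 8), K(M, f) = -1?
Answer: -11352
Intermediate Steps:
g(u) = -8 - u (g(u) = -(u + 8) = -(8 + u) = -8 - u)
V = -264 (V = 6*(-8 - 1*6**2) = 6*(-8 - 1*36) = 6*(-8 - 36) = 6*(-44) = -264)
43*V = 43*(-264) = -11352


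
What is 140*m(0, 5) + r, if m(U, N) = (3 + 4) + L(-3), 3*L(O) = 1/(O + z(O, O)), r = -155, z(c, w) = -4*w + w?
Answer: 7495/9 ≈ 832.78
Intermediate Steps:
z(c, w) = -3*w
L(O) = -1/(6*O) (L(O) = 1/(3*(O - 3*O)) = 1/(3*((-2*O))) = (-1/(2*O))/3 = -1/(6*O))
m(U, N) = 127/18 (m(U, N) = (3 + 4) - ⅙/(-3) = 7 - ⅙*(-⅓) = 7 + 1/18 = 127/18)
140*m(0, 5) + r = 140*(127/18) - 155 = 8890/9 - 155 = 7495/9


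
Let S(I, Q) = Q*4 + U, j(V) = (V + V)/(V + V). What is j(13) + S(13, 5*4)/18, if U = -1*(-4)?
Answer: 17/3 ≈ 5.6667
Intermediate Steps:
j(V) = 1 (j(V) = (2*V)/((2*V)) = (2*V)*(1/(2*V)) = 1)
U = 4
S(I, Q) = 4 + 4*Q (S(I, Q) = Q*4 + 4 = 4*Q + 4 = 4 + 4*Q)
j(13) + S(13, 5*4)/18 = 1 + (4 + 4*(5*4))/18 = 1 + (4 + 4*20)*(1/18) = 1 + (4 + 80)*(1/18) = 1 + 84*(1/18) = 1 + 14/3 = 17/3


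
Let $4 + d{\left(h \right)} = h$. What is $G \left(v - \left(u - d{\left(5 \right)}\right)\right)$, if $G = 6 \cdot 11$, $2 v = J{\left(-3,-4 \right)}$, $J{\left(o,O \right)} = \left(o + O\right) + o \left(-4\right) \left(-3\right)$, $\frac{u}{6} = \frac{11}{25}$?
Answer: $- \frac{38181}{25} \approx -1527.2$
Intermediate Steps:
$u = \frac{66}{25}$ ($u = 6 \cdot \frac{11}{25} = \frac{66}{25} \approx 2.64$)
$J{\left(o,O \right)} = O + 13 o$ ($J{\left(o,O \right)} = \left(O + o\right) + - 4 o \left(-3\right) = \left(O + o\right) + 12 o = O + 13 o$)
$d{\left(h \right)} = -4 + h$
$v = - \frac{43}{2}$ ($v = \frac{-4 + 13 \left(-3\right)}{2} = \frac{-4 - 39}{2} = \frac{1}{2} \left(-43\right) = - \frac{43}{2} \approx -21.5$)
$G = 66$
$G \left(v - \left(u - d{\left(5 \right)}\right)\right) = 66 \left(- \frac{43}{2} + \left(\left(-4 + 5\right) - \frac{66}{25}\right)\right) = 66 \left(- \frac{43}{2} + \left(1 - \frac{66}{25}\right)\right) = 66 \left(- \frac{43}{2} - \frac{41}{25}\right) = 66 \left(- \frac{1157}{50}\right) = - \frac{38181}{25}$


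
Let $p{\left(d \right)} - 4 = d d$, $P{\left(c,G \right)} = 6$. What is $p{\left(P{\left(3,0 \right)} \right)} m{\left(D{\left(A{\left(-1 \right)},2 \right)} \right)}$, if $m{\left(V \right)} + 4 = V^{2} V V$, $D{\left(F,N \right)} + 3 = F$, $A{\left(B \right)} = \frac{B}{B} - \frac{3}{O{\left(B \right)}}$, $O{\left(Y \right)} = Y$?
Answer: $-120$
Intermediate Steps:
$A{\left(B \right)} = 1 - \frac{3}{B}$ ($A{\left(B \right)} = \frac{B}{B} - \frac{3}{B} = 1 - \frac{3}{B}$)
$D{\left(F,N \right)} = -3 + F$
$p{\left(d \right)} = 4 + d^{2}$ ($p{\left(d \right)} = 4 + d d = 4 + d^{2}$)
$m{\left(V \right)} = -4 + V^{4}$ ($m{\left(V \right)} = -4 + V^{2} V V = -4 + V^{3} V = -4 + V^{4}$)
$p{\left(P{\left(3,0 \right)} \right)} m{\left(D{\left(A{\left(-1 \right)},2 \right)} \right)} = \left(4 + 6^{2}\right) \left(-4 + \left(-3 + \frac{-3 - 1}{-1}\right)^{4}\right) = \left(4 + 36\right) \left(-4 + \left(-3 - -4\right)^{4}\right) = 40 \left(-4 + \left(-3 + 4\right)^{4}\right) = 40 \left(-4 + 1^{4}\right) = 40 \left(-4 + 1\right) = 40 \left(-3\right) = -120$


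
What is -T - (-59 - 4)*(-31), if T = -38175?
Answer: 36222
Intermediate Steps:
-T - (-59 - 4)*(-31) = -1*(-38175) - (-59 - 4)*(-31) = 38175 - (-63)*(-31) = 38175 - 1*1953 = 38175 - 1953 = 36222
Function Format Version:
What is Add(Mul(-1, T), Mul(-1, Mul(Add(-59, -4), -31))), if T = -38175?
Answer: 36222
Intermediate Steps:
Add(Mul(-1, T), Mul(-1, Mul(Add(-59, -4), -31))) = Add(Mul(-1, -38175), Mul(-1, Mul(Add(-59, -4), -31))) = Add(38175, Mul(-1, Mul(-63, -31))) = Add(38175, Mul(-1, 1953)) = Add(38175, -1953) = 36222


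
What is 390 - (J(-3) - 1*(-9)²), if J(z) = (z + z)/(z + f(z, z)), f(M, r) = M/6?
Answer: 3285/7 ≈ 469.29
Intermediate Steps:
f(M, r) = M/6 (f(M, r) = M*(⅙) = M/6)
J(z) = 12/7 (J(z) = (z + z)/(z + z/6) = (2*z)/((7*z/6)) = (2*z)*(6/(7*z)) = 12/7)
390 - (J(-3) - 1*(-9)²) = 390 - (12/7 - 1*(-9)²) = 390 - (12/7 - 1*81) = 390 - (12/7 - 81) = 390 - 1*(-555/7) = 390 + 555/7 = 3285/7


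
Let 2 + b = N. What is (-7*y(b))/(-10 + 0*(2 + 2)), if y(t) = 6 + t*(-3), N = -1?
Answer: 21/2 ≈ 10.500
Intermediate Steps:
b = -3 (b = -2 - 1 = -3)
y(t) = 6 - 3*t
(-7*y(b))/(-10 + 0*(2 + 2)) = (-7*(6 - 3*(-3)))/(-10 + 0*(2 + 2)) = (-7*(6 + 9))/(-10 + 0*4) = (-7*15)/(-10 + 0) = -105/(-10) = -105*(-1/10) = 21/2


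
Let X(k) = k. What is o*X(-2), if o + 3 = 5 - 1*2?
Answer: 0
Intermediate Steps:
o = 0 (o = -3 + (5 - 1*2) = -3 + (5 - 2) = -3 + 3 = 0)
o*X(-2) = 0*(-2) = 0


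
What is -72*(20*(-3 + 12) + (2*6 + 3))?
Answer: -14040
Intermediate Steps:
-72*(20*(-3 + 12) + (2*6 + 3)) = -72*(20*9 + (12 + 3)) = -72*(180 + 15) = -72*195 = -14040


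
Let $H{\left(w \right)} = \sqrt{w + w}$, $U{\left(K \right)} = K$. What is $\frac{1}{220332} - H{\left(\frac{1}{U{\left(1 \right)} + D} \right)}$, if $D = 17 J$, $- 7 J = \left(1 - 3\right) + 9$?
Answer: $\frac{1}{220332} - \frac{i \sqrt{2}}{4} \approx 4.5386 \cdot 10^{-6} - 0.35355 i$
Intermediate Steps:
$J = -1$ ($J = - \frac{\left(1 - 3\right) + 9}{7} = - \frac{-2 + 9}{7} = \left(- \frac{1}{7}\right) 7 = -1$)
$D = -17$ ($D = 17 \left(-1\right) = -17$)
$H{\left(w \right)} = \sqrt{2} \sqrt{w}$ ($H{\left(w \right)} = \sqrt{2 w} = \sqrt{2} \sqrt{w}$)
$\frac{1}{220332} - H{\left(\frac{1}{U{\left(1 \right)} + D} \right)} = \frac{1}{220332} - \sqrt{2} \sqrt{\frac{1}{1 - 17}} = \frac{1}{220332} - \sqrt{2} \sqrt{\frac{1}{-16}} = \frac{1}{220332} - \sqrt{2} \sqrt{- \frac{1}{16}} = \frac{1}{220332} - \sqrt{2} \frac{i}{4} = \frac{1}{220332} - \frac{i \sqrt{2}}{4}$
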